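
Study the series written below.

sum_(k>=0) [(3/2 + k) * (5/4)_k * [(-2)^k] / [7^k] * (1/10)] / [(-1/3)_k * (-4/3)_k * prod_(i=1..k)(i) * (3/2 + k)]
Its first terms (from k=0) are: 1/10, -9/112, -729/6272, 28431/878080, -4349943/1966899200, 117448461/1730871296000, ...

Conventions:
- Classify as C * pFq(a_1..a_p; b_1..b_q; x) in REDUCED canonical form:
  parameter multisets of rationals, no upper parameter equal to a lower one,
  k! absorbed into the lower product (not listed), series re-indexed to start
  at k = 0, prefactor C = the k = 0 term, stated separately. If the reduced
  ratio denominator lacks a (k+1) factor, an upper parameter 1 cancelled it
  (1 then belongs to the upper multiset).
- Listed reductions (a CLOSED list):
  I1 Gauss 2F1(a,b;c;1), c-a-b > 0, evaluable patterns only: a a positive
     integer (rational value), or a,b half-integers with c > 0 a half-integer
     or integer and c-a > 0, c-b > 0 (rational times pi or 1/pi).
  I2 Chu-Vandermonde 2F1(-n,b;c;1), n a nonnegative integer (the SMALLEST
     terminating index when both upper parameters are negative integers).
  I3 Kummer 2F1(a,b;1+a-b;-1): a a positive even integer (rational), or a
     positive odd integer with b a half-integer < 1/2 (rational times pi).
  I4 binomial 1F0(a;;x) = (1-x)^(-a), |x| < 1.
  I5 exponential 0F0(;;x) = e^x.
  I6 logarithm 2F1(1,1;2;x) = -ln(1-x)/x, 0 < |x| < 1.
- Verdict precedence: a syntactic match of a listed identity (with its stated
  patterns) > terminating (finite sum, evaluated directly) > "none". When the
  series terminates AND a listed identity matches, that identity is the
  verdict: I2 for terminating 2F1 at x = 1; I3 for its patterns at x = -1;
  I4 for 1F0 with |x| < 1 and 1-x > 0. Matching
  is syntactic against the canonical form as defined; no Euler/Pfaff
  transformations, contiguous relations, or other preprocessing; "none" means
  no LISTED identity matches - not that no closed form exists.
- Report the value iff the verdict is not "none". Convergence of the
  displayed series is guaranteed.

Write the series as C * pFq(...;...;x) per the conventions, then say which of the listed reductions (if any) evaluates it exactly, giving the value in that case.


The series (x = -2/7) is 1F2: upper {5/4}, lower {-4/3, -1/3}, prefactor 1/10. Verdict: no listed reduction: x = -2/7 and upper {5/4} fail every I1-I6 pattern.

Key step: t_0 being 1/10, the product of the first k integers (C = 1/10) is k!.
Ratio: r(k) = (-2/7) * (k+5/4) / [(k-4/3) (k-1/3) (k+1)] - poly over poly, x = (-2/7) from leading terms; C = 1/10 at k = 0.


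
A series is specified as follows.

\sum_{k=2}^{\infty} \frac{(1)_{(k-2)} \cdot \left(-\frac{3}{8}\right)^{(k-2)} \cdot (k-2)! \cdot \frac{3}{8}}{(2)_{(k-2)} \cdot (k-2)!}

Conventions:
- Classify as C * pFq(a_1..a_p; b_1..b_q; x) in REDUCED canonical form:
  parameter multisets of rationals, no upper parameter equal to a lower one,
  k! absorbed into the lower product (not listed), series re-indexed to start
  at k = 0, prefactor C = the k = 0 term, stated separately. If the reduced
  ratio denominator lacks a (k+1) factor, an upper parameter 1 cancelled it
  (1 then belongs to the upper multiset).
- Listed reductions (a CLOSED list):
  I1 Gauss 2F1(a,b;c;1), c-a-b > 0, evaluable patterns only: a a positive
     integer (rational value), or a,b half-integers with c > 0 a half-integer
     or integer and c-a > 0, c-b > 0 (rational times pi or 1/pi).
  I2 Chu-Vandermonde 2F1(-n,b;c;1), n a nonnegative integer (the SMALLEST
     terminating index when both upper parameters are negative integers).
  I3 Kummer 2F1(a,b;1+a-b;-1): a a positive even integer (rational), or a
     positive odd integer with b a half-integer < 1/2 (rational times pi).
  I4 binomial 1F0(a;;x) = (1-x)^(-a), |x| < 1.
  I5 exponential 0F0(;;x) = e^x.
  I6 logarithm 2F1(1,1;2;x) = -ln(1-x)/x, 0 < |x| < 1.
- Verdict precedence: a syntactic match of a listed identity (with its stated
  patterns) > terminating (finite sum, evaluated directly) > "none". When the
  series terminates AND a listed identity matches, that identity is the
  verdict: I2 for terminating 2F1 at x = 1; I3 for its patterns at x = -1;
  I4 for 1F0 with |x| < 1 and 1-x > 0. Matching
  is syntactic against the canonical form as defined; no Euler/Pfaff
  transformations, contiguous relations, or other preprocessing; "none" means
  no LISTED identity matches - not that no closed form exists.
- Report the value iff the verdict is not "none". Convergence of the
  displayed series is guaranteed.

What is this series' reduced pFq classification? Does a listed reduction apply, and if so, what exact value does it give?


With C = \frac{3}{8}: the canonical form is 2F1(1, 1; 2; -\frac{3}{8}). Verdict: this is the I6 logarithm reduction (the logarithm: parameters (1,1;2), x = -\frac{3}{8}). Hence: \ln\left(\frac{11}{8}\right).

First insight: with t_0 = \frac{3}{8}, the factorial ratio (C = 3/8, x = -3/8) (k+a-1)!/(a-1)! is a rising factorial (a)_k.
Ratio: r(k) = -\frac{3}{8} * (k+1) (k+1) / [(k+2) (k+1)] - poly over poly, x = -\frac{3}{8} from leading terms; C = \frac{3}{8} at k = 0.


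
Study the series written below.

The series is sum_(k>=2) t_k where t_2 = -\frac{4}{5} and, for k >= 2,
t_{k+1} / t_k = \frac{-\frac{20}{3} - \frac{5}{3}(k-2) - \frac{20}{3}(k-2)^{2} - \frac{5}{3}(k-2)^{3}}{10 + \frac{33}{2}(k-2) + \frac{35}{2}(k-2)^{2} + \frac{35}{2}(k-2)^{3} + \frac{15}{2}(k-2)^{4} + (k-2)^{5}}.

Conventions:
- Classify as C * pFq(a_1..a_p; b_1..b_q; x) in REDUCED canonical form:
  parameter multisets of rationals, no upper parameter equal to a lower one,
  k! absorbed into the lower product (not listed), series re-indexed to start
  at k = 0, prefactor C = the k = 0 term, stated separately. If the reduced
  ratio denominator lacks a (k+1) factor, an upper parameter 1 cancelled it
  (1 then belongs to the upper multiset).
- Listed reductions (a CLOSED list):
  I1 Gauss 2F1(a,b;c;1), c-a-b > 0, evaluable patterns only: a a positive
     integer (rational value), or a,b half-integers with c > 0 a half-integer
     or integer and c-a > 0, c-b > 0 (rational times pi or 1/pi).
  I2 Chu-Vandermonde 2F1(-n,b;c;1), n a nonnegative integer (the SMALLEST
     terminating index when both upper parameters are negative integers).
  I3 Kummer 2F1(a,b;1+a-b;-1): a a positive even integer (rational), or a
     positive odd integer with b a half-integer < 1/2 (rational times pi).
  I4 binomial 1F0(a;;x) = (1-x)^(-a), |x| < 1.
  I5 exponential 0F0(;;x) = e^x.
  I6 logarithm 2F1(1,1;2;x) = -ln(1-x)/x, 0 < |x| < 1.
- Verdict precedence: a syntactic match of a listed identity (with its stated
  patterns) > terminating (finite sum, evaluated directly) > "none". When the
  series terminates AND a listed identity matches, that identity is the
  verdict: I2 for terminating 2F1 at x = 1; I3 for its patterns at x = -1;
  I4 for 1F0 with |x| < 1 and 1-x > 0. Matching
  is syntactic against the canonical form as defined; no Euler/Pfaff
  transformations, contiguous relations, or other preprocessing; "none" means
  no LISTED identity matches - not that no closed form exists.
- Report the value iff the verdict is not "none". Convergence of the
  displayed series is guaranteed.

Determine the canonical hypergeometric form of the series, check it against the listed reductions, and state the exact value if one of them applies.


Key observation: t_0 being -\frac{4}{5}, cancel k^2 + 1 from the displayed ratio first; then C = -4/5.
Consecutive-term ratio: r(k) = -\frac{5}{3} * 1 / [(k+\frac{5}{2}) (k+1)] - rational in k, leading ratio -\frac{5}{3}; with t_0 = -\frac{4}{5}, classification follows.

Canonical form: C = -\frac{4}{5} times 0F1 with upper {-}, lower {\frac{5}{2}}, x = -\frac{5}{3}. Verdict: none. No listed pattern accepts 0F1(-; \frac{5}{2}; -\frac{5}{3}).


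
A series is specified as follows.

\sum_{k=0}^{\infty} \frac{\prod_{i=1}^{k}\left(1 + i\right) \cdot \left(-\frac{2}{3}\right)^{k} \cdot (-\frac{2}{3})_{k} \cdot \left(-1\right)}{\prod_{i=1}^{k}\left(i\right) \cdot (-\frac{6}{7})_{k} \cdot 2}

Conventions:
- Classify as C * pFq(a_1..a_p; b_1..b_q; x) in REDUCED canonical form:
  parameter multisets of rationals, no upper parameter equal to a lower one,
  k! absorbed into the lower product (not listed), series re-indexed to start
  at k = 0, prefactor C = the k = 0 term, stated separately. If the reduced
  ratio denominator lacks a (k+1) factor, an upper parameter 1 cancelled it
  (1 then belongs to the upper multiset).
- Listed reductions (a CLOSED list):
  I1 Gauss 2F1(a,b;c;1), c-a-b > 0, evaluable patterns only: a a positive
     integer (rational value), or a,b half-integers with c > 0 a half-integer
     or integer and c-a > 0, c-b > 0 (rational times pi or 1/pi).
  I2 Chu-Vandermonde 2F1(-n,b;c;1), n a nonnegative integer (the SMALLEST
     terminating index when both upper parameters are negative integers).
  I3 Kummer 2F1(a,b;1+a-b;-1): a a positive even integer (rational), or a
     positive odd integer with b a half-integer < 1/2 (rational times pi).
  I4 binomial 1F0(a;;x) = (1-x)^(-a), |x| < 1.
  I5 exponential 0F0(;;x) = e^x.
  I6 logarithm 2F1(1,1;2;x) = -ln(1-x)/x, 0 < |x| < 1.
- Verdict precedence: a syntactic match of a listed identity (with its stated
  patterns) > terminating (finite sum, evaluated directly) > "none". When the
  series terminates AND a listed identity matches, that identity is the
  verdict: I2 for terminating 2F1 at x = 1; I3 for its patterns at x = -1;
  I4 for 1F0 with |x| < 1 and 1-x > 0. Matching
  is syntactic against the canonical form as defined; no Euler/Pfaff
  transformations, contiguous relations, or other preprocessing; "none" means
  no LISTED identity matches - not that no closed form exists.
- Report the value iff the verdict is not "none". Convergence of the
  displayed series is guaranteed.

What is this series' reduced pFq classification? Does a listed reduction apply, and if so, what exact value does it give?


The series (x = -\frac{2}{3}) is 2F1: upper {-\frac{2}{3}, 2}, lower {-\frac{6}{7}}, prefactor -\frac{1}{2}. Verdict: no listed reduction: x = -\frac{2}{3} and upper {-\frac{2}{3}, 2} fail every I1-I6 pattern.

Key observation: x = -\frac{2}{3} and the product of the first k integers (prefactor -1/2) is k!.
Term ratio: r(k) = -\frac{2}{3} * (k-\frac{2}{3}) (k+2) / [(k-\frac{6}{7}) (k+1)] - rational in k. x = -\frac{2}{3}; t_0 = -\frac{1}{2}; negate the roots.


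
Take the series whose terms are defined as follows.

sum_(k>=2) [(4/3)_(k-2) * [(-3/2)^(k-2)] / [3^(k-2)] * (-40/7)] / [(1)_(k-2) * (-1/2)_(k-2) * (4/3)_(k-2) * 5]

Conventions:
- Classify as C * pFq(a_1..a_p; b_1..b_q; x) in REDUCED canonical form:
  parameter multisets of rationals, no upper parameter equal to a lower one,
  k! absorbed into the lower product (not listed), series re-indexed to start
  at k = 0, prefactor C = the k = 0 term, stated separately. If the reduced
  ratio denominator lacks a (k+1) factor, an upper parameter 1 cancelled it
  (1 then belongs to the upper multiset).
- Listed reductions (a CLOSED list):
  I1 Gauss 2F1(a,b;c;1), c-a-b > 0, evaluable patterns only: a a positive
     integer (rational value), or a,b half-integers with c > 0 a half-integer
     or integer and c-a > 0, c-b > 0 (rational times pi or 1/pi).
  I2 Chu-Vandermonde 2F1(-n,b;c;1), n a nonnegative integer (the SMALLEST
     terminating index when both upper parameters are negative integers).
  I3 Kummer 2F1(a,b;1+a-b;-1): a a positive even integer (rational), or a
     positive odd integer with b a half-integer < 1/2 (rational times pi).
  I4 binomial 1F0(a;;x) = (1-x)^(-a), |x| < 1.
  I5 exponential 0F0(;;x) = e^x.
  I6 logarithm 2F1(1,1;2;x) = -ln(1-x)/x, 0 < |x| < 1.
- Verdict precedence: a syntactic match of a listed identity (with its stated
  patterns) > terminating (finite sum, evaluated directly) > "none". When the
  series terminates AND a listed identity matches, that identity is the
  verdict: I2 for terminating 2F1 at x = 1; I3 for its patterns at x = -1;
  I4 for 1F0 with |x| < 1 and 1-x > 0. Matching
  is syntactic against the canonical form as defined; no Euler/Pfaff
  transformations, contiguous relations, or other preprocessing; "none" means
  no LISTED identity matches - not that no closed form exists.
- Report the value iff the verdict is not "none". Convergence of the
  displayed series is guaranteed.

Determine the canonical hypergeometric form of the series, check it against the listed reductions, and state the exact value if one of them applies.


First insight: from the first term -8/7: (1)_k (C = -8/7) is k! itself.
Term ratio: r(k) = (-1/2) * 1 / [(k-1/2) (k+1)] - rational in k. x = (-1/2); t_0 = -8/7; negate the roots.

The series (x = -1/2) is 0F1: upper {-}, lower {-1/2}, prefactor -8/7. Verdict: none. No listed pattern accepts 0F1(-; -1/2; -1/2).


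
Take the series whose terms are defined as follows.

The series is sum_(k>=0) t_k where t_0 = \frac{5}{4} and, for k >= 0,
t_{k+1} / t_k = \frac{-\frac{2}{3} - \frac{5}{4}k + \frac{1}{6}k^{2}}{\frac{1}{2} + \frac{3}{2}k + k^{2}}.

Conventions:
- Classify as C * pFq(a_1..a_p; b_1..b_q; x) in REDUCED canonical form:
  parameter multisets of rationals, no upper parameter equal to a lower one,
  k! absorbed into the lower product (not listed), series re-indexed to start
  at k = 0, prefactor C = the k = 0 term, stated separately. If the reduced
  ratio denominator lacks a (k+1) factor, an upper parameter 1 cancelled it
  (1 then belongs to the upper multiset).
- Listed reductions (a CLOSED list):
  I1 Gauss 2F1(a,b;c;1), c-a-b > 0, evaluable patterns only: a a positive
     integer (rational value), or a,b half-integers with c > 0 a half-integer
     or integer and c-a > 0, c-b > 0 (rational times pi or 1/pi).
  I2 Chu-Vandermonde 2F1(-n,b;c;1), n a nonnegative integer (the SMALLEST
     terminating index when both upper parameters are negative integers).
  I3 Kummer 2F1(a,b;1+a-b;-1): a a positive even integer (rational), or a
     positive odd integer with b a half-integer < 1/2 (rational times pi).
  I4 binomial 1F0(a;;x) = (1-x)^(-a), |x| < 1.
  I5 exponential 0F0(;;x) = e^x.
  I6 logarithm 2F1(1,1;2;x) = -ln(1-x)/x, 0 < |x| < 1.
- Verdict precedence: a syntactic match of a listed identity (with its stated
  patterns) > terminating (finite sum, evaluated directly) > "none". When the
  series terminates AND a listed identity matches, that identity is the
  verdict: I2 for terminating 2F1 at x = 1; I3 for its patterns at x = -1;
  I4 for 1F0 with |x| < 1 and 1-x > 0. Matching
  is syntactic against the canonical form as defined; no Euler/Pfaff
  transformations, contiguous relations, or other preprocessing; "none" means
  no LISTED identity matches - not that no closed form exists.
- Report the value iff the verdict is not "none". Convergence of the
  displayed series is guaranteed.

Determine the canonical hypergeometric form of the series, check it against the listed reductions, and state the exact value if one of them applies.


Classification (C = \frac{5}{4}): 1F0 with upper {-8}, lower {-}, argument x = \frac{1}{6}. Verdict (x = \frac{1}{6}): the binomial series (I4) applies (the 1F0 binomial series: exponent 8, x = \frac{1}{6}). Its exact value is \frac{1953125}{6718464}.

Key observation: t_0 being \frac{5}{4}, factor the ratio over Q (prefactor 5/4): negated roots = parameters.
Term ratio: r(k) = \frac{1}{6} * (k-8) / [(k+1)] - poly over poly, x = \frac{1}{6} from leading terms; C = \frac{5}{4} at k = 0.


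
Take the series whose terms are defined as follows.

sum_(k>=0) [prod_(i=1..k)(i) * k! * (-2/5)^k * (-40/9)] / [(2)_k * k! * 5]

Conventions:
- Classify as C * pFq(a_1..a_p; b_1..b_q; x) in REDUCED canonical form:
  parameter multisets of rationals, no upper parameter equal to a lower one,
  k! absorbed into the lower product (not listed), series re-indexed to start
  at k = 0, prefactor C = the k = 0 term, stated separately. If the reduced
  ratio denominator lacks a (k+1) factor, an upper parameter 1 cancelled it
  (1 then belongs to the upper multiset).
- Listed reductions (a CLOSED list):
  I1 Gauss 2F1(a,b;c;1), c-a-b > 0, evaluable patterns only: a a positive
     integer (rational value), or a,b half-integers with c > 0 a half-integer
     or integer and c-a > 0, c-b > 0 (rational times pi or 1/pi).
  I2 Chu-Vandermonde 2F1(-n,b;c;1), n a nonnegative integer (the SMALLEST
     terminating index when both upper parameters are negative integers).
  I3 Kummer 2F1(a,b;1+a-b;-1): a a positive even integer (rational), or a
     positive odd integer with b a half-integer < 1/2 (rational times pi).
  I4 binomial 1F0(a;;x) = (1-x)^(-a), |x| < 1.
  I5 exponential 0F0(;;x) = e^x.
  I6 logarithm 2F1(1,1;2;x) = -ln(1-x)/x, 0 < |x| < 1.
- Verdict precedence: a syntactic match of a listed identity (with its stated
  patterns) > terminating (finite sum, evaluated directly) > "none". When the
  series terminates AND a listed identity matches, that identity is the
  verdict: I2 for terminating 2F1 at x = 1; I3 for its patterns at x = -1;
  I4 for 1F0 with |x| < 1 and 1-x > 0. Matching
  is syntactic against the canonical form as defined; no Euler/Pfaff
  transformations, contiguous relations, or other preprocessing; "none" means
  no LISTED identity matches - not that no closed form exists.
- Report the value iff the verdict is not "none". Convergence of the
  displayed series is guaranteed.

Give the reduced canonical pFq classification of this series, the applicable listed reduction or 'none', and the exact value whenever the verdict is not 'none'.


At argument -2/5: a 2F1 with upper {1, 1}, lower {2}, scaled by C = -8/9. Verdict: logarithm (I6) applies (the logarithm: parameters (1,1;2), x = -2/5). Hence: (-20/9) * ln(7/5).

Structural cue: with t_0 = -8/9, the factorial ratio (C = -8/9, x = -2/5) (k+a-1)!/(a-1)! is a rising factorial (a)_k.
Consecutive-term ratio: r(k) = (-2/5) * (k+1) (k+1) / [(k+2) (k+1)] - poly over poly, x = (-2/5) from leading terms; C = -8/9 at k = 0.


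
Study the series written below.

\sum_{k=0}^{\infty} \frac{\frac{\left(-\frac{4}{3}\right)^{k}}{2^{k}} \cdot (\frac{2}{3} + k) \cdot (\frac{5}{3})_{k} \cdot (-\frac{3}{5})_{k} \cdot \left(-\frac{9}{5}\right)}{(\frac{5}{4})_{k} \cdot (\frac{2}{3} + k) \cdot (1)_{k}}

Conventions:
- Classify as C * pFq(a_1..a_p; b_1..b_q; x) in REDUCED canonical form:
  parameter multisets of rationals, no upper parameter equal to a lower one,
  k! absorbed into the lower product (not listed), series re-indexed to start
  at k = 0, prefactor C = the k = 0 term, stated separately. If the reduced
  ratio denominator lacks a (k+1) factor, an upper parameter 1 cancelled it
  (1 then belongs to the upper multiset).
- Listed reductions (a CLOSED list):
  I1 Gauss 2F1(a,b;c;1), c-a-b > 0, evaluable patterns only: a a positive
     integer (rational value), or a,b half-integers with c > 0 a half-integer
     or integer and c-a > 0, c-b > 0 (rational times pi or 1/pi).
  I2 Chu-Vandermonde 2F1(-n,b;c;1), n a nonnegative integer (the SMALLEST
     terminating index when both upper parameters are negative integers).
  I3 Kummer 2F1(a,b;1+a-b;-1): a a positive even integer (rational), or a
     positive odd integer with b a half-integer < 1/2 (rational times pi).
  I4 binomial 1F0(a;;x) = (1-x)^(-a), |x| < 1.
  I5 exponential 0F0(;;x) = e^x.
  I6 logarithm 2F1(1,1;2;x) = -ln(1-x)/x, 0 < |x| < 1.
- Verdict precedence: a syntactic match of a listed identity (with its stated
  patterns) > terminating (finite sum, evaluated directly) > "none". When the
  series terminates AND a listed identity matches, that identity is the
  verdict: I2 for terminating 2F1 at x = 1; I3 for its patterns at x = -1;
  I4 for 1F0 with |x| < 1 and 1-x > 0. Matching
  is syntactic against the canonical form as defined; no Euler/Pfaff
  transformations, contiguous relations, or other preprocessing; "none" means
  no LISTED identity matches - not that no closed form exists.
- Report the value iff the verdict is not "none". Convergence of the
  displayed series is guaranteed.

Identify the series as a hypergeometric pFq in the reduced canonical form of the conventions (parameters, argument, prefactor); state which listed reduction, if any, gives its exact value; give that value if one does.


x = -\frac{2}{3} here; the reduced form reads 2F1, upper {-\frac{3}{5}, \frac{5}{3}}, lower {\frac{5}{4}}, C = -\frac{9}{5}. Verdict: none - at argument -\frac{2}{3} the multisets {-\frac{3}{5}, \frac{5}{3}} ; {\frac{5}{4}} match no listed identity.

Structural cue: t_0 being -\frac{9}{5}, the two k-th powers (C = -9/5) combine into one argument.
Term ratio: r(k) = -\frac{2}{3} * (k-\frac{3}{5}) (k+\frac{5}{3}) / [(k+\frac{5}{4}) (k+1)] - rational; roots negated = parameters, x = -\frac{2}{3}, C = -\frac{9}{5}.


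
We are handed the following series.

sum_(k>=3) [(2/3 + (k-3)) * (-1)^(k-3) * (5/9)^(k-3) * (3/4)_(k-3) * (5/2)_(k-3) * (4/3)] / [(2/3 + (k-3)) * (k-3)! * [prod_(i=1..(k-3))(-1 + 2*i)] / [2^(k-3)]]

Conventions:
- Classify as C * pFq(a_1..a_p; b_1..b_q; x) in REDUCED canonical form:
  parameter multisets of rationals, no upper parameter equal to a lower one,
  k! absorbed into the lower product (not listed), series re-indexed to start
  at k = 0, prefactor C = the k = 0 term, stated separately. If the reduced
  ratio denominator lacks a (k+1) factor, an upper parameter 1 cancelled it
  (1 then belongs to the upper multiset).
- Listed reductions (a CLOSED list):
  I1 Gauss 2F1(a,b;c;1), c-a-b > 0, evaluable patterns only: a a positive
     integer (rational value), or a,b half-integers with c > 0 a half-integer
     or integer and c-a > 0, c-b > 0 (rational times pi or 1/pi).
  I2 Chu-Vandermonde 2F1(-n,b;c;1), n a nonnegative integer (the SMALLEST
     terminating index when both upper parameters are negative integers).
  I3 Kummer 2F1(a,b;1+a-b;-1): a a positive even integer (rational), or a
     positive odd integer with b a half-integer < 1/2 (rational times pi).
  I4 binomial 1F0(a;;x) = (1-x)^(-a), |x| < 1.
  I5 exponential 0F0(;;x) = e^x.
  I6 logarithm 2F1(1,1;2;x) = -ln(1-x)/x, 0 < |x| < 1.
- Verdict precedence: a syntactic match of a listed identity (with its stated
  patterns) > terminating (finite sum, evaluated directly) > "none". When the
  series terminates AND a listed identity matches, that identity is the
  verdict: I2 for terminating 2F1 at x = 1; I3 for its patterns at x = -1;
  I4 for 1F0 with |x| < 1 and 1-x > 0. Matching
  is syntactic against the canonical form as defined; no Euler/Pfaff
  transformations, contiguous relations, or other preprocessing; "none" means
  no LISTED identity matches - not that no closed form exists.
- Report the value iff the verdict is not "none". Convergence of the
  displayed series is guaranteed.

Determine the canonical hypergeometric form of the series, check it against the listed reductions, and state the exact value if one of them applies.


Classification (C = 4/3): 2F1 with upper {3/4, 5/2}, lower {1/2}, argument x = -5/9. Verdict: none (x = -5/9): each listed identity misses the multisets {3/4, 5/2} ; {1/2}.

Key step: with t_0 = 4/3, striking the common factor k + 2/3 reduces the term (C = 4/3).
Adjacent-term ratio: r(k) = (-5/9) * (k+3/4) (k+5/2) / [(k+1/2) (k+1)] - rational in k, leading ratio (-5/9); with t_0 = 4/3, classification follows.


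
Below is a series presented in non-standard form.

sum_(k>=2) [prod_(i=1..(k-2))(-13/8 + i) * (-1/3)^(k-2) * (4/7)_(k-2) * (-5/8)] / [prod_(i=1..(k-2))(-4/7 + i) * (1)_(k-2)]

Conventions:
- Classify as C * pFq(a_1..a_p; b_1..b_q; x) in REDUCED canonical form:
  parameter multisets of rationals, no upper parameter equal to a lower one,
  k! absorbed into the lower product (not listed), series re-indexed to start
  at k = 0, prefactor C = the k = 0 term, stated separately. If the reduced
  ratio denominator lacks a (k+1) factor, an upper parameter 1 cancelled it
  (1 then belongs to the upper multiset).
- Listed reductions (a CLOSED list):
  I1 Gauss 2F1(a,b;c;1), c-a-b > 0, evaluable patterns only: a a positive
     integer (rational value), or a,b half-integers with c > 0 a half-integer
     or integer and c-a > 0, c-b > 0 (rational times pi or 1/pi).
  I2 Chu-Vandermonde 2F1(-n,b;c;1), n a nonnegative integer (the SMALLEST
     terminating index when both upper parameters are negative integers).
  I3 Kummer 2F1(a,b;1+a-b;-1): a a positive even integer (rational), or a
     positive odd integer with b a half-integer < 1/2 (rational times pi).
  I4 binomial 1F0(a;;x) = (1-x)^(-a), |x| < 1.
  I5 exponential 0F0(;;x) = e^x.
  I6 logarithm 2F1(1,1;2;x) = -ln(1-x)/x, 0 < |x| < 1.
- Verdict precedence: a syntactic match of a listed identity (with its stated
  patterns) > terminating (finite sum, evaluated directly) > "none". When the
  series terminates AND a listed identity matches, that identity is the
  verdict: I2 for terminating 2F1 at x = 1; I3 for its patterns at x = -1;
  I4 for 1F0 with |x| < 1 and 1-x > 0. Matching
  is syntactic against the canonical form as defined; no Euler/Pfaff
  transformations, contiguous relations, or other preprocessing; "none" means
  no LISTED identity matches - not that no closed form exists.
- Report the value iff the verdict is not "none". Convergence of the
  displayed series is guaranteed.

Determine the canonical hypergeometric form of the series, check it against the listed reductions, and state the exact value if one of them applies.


This is -5/8 * 2F1(-5/8, 4/7; 3/7; -1/3) in reduced canonical form. Verdict: none here - no I1-I6 shape fits x = -1/3 with lower {3/7}.

First insight: x = (-1/3) and the lower running product (prefactor -5/8) is a rising factorial.
Adjacent-term ratio: r(k) = (-1/3) * (k-5/8) (k+4/7) / [(k+3/7) (k+1)] ; factor over Q: parameters, x = (-1/3), and C = -5/8.


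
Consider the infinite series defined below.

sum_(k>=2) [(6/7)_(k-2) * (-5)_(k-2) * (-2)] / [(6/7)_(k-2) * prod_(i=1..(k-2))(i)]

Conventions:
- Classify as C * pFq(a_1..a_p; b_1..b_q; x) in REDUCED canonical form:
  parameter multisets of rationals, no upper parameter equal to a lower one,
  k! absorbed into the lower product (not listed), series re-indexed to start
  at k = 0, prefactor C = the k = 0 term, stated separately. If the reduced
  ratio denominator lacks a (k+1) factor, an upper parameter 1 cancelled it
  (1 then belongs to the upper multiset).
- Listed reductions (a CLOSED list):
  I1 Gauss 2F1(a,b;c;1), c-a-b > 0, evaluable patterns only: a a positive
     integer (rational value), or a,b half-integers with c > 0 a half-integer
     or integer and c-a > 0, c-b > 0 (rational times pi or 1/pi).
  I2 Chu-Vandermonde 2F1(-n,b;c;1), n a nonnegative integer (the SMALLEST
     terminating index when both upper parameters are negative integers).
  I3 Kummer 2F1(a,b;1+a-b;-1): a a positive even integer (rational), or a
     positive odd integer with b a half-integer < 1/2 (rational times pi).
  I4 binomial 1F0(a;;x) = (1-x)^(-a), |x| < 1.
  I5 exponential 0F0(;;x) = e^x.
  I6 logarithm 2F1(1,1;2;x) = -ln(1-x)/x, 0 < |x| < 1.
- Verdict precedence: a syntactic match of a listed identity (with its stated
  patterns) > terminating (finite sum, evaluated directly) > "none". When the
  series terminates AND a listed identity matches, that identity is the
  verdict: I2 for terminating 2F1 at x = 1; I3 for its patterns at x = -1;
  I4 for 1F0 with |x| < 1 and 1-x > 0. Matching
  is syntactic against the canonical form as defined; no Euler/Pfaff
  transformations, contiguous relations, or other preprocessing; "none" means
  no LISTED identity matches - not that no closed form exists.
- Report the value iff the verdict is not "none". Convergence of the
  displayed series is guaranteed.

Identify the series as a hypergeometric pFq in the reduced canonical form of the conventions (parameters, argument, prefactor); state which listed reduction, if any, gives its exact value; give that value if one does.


The series (x = 1) is 1F0: upper {-5}, lower {-}, prefactor -2. Verdict: terminating. (-5)_k vanishes past k = 5, leaving a 6-term sum, computed directly. Value: 0.

Key step: from the first term -2: the product of the first k integers (prefactor -2) is k!.
Term ratio: r(k) = 1 * (k-5) / [(k+1)] - poly over poly, x = 1 from leading terms; C = -2 at k = 0.


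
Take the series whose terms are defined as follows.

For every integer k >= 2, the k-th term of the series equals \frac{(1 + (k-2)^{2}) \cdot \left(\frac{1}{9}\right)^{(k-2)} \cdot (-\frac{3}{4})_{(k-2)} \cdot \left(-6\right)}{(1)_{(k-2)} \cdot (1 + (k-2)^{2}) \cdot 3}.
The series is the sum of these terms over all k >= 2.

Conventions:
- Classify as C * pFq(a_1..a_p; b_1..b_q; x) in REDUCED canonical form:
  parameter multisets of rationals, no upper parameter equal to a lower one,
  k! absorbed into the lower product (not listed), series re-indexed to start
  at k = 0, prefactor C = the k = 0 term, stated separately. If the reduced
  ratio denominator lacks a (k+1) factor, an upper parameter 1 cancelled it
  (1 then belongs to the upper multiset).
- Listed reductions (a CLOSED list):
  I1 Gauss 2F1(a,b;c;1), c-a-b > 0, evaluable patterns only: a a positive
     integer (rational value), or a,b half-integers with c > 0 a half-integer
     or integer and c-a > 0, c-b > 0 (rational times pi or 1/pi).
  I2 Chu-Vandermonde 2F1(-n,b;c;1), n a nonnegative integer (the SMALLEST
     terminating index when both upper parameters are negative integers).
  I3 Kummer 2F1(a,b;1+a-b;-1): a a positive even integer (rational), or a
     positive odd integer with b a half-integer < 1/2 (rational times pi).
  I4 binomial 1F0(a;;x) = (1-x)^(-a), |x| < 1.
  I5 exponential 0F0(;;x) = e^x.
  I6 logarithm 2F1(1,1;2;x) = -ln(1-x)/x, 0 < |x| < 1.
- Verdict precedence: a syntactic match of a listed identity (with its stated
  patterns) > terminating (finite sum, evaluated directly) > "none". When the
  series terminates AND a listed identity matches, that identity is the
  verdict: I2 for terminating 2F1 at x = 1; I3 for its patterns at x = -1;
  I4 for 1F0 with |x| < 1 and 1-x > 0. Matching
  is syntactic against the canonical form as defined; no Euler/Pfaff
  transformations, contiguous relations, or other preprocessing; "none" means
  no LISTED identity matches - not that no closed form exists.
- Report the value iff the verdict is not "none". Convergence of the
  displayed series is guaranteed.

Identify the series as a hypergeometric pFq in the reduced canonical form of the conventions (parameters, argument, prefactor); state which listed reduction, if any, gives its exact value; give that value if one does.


At argument \frac{1}{9}: a 1F0 with upper {-\frac{3}{4}}, lower {-}, scaled by C = -2. Verdict: binomial (I4) fires (the 1F0 binomial series: exponent 3/4, x = \frac{1}{9}). Its exact value is \left(-2\right) \cdot \left(\frac{8}{9}\right)^{\frac{3}{4}}.

Key observation: t_0 being -2, the constant factors (prefactor -2) combine into one prefactor.
Step ratio: r(k) = \frac{1}{9} * (k-\frac{3}{4}) / [(k+1)] - rational in k, leading ratio \frac{1}{9}; with t_0 = -2, classification follows.


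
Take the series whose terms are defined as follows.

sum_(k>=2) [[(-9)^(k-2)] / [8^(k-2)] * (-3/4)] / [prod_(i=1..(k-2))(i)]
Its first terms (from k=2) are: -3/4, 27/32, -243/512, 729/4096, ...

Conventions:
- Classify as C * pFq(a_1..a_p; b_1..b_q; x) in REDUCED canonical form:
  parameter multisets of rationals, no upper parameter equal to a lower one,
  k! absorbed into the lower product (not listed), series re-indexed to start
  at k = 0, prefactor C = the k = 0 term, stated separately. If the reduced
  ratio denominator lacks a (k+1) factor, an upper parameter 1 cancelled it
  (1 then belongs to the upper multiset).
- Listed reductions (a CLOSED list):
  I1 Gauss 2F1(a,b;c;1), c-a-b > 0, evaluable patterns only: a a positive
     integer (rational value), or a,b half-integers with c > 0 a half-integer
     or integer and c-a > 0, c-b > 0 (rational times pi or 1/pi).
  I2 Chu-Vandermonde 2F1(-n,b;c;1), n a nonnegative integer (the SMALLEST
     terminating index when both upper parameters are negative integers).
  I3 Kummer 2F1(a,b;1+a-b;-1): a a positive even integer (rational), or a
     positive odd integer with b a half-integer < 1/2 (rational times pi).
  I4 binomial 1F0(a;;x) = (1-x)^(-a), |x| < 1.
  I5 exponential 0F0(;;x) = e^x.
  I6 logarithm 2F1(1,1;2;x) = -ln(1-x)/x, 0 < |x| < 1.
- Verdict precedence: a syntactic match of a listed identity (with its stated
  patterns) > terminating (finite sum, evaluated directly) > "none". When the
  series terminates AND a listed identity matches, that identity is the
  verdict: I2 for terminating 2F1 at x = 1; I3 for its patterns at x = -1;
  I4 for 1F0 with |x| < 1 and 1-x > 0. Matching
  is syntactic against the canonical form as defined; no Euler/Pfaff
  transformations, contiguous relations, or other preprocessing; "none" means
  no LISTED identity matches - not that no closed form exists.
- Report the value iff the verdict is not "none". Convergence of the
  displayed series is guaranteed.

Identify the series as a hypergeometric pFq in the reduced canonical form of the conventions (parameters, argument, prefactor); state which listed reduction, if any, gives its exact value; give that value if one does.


Reduced: x = -9/8, 0F0, upper = {-}, lower = {-}, C = -3/4. Verdict at x = -9/8: exponential (I5) matches (the 0F0 exponential series at x = -9/8). Sum: (-3/4) * e^(-9/8).

The tell: from the first term -3/4: the product of the first k integers (C = -3/4) is k!.
Consecutive-term ratio: r(k) = (-9/8) * 1 / [(k+1)] - rational in k, leading ratio (-9/8); with t_0 = -3/4, classification follows.


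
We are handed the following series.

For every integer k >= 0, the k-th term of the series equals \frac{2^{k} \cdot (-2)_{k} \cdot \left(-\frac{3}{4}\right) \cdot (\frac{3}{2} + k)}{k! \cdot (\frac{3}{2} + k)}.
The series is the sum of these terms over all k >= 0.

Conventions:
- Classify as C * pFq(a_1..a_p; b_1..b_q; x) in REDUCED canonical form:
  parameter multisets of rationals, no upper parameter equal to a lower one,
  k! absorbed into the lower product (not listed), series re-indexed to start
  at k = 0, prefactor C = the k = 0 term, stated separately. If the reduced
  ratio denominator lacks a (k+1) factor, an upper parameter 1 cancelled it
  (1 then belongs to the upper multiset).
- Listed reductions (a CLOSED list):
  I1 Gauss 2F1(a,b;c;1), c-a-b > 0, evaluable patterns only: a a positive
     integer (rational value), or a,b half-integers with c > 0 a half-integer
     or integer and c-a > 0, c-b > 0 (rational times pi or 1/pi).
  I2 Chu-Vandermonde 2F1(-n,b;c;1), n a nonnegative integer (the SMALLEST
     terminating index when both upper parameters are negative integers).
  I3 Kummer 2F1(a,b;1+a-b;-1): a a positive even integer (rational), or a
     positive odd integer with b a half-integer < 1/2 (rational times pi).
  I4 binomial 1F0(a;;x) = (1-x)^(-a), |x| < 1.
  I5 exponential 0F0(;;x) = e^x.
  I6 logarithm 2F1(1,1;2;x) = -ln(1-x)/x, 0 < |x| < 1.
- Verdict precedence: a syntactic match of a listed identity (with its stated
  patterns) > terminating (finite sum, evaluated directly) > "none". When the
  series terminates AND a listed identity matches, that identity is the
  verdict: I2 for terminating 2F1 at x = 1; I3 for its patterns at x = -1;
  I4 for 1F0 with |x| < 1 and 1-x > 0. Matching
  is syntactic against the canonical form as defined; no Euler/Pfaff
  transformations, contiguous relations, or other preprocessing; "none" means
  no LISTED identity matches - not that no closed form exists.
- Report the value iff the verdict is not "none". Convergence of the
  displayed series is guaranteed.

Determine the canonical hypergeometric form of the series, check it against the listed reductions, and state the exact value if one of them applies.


Structural cue: x = 2 and the factor k + 3/2 cancels (top and bottom), leaving C = -3/4, x = 2.
Ratio: r(k) = 2 * (k-2) / [(k+1)] - rational in k, leading ratio 2; with t_0 = -\frac{3}{4}, classification follows.

Prefactor -\frac{3}{4}, argument 2: 1F0 with upper {-2} over lower {-}. Verdict: terminating - no listed pattern fits, but -2 in the upper list cuts the series at k = 2; direct evaluation. Value: -\frac{3}{4}.


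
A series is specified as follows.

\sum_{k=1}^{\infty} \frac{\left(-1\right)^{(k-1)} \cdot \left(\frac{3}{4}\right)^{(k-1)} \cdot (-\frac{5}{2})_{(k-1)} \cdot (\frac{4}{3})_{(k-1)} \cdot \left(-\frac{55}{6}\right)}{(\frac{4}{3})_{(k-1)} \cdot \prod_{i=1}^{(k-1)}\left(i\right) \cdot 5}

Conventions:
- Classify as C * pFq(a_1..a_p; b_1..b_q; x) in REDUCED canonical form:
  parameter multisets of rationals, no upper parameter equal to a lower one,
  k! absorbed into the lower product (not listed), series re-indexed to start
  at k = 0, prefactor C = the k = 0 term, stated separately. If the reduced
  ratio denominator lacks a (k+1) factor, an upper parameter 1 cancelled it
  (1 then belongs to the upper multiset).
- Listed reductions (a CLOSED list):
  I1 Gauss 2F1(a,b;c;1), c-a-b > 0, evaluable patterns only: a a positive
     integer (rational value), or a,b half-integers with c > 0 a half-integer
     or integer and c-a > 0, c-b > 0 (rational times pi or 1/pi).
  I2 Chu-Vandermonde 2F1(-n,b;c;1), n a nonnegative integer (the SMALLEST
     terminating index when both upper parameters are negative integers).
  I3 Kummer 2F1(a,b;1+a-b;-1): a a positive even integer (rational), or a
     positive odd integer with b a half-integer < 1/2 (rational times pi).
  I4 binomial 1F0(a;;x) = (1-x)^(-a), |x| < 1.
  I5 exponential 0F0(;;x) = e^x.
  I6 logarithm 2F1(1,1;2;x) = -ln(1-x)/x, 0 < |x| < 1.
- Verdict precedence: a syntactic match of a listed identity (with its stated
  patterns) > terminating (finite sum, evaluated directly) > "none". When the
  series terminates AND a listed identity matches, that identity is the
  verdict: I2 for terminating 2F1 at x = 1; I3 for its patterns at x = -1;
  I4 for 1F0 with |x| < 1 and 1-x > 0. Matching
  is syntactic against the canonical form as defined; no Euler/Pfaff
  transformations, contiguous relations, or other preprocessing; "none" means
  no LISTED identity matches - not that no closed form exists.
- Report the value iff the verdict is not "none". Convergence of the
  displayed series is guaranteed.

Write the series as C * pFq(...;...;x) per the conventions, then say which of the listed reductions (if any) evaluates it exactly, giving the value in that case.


With C = -\frac{11}{6}: the canonical form is 1F0(-\frac{5}{2}; -; -\frac{3}{4}). Verdict: binomial (I4) fires (the 1F0 binomial series: exponent 5/2, x = -\frac{3}{4}). Its exact value is \left(-\frac{11}{6}\right) \cdot \left(\frac{7}{4}\right)^{\frac{5}{2}}.

Key observation: x = -\frac{3}{4} and the (-1)^k factor (prefactor -11/6) folds into the argument's sign.
Consecutive-term ratio: r(k) = -\frac{3}{4} * (k-\frac{5}{2}) / [(k+1)] ; factor over Q: parameters, x = -\frac{3}{4}, and C = -\frac{11}{6}.


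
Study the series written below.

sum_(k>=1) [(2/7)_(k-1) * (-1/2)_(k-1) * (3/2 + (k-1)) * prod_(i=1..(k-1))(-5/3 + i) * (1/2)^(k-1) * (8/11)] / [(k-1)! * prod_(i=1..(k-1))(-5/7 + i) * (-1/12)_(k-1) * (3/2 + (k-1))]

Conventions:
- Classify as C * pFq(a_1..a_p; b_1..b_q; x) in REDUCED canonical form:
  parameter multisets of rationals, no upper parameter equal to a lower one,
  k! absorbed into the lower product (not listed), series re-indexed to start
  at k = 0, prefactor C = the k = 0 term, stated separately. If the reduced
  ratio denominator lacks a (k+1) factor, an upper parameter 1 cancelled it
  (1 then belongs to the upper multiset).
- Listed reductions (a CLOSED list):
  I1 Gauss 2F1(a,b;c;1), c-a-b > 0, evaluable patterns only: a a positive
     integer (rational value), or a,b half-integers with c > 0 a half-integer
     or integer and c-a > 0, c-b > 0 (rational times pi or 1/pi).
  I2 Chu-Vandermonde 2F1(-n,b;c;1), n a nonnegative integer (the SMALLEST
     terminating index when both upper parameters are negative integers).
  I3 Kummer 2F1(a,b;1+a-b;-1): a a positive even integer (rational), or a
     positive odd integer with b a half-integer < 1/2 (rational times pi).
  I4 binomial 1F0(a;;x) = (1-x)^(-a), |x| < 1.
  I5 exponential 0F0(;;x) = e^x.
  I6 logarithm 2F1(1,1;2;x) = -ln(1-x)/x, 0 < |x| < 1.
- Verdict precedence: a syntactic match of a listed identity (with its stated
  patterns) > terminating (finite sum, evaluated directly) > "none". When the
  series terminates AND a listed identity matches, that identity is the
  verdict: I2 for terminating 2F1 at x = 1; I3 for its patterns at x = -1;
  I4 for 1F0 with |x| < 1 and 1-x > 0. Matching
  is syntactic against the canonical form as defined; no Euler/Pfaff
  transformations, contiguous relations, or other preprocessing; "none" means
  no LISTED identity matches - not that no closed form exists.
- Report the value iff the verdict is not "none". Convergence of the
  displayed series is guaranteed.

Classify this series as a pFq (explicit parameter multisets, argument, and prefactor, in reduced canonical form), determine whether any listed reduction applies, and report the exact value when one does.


Reduced: x = 1/2, 2F1, upper = {-2/3, -1/2}, lower = {-1/12}, C = 8/11. Verdict: none - this 2F1 at x = 1/2 matches no listed pattern, and upper {-2/3, -1/2} holds no stopper.

Structural cue: t_0 = 8/11 here, and the running product (C = 8/11, x = 1/2) telescopes to a rising factorial.
Consecutive-term ratio: r(k) = (1/2) * (k-2/3) (k-1/2) / [(k-1/12) (k+1)] - rational in k, leading ratio (1/2); with t_0 = 8/11, classification follows.
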